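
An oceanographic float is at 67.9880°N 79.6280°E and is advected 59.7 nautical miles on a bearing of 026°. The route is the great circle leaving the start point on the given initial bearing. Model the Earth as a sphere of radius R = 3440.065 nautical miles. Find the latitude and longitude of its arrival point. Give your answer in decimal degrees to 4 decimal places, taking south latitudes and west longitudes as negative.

latitude 68.8774°, longitude 80.8376°

Central angle δ = d/R = 0.017354 rad.
Start latitude φ₁ = 1.186614 rad; initial bearing θ = 0.453786 rad.
Destination latitude: φ₂ = arcsin( sin φ₁ cos δ + cos φ₁ sin δ cos θ ) = arcsin(0.932812) = 68.8774°.
For the longitude increment, Δλ = atan2( sin θ sin δ cos φ₁, cos δ − sin φ₁ sin φ₂ ) = atan2(0.002851, 0.135035) = 1.2096°.
λ₂ = 79.6280° + 1.2096° = 80.8376°.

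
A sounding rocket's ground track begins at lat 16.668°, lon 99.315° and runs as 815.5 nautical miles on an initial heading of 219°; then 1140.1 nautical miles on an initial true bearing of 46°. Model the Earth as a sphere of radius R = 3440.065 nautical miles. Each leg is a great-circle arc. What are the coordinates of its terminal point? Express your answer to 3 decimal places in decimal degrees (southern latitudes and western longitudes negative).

latitude 18.851°, longitude 105.089°

Apply the spherical direct solution leg by leg, carrying full precision between legs.
Leg 1: from (16.668°, 99.315°), δ = 815.5/3440.065 = 0.237059 rad, θ = 219° → φ = 5.967°, λ = 90.769°.
Leg 2: from (5.967°, 90.769°), δ = 1140.1/3440.065 = 0.331418 rad, θ = 46° → φ = 18.851°, λ = 105.089°.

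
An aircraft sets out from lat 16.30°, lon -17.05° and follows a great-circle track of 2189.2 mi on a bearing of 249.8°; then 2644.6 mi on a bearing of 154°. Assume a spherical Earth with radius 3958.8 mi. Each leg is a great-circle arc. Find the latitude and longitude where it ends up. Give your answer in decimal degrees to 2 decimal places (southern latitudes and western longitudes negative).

latitude -30.31°, longitude -28.32°

Apply the spherical direct solution leg by leg, carrying full precision between legs.
Leg 1: from (16.30°, -17.05°), δ = 2189.2/3958.8 = 0.552996 rad, θ = 249.8° → φ = 3.71°, λ = -46.65°.
Leg 2: from (3.71°, -46.65°), δ = 2644.6/3958.8 = 0.668031 rad, θ = 154° → φ = -30.31°, λ = -28.32°.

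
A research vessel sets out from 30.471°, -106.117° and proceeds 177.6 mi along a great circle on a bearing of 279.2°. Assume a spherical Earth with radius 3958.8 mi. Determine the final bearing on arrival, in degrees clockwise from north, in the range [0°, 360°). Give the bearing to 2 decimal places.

final bearing 277.69°

The arc subtends δ = 177.6/3958.8 = 0.044862 rad at the centre.
Converting: φ₁ = 0.531819 rad, θ = 4.872959 rad.
Applying the spherical law of cosines for sides, sin φ₂ = sin φ₁ cos δ + cos φ₁ sin δ cos θ = 0.512772, so φ₂ = 30.849°.
For the longitude increment, Δλ = atan2( sin θ sin δ cos φ₁, cos δ − sin φ₁ sin φ₂ ) = atan2(-0.038156, 0.738966) = -2.956°.
Hence λ₂ = -106.117° + -2.956° = -109.073°.
The forward bearing on arrival equals the back-azimuth from the destination plus 180°.
Back-azimuth from P₂ (30.85°, -109.07°) to P₁ (30.47°, -106.12°), with Δλ' = λ₁ − λ₂ = 2.96°: atan2( sin Δλ' cos φ₁ , cos φ₂ sin φ₁ − sin φ₂ cos φ₁ cos Δλ' ) = 97.69°.
Final bearing = (97.69° + 180°) mod 360° = 277.69°.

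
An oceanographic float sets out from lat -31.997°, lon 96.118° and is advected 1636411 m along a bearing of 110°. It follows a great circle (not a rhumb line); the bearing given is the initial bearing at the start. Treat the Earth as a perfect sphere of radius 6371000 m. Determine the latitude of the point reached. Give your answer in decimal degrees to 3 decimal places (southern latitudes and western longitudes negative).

Angular distance δ = d/R = 1636411 / 6371000 = 0.256853 rad.
With φ₁ = -31.997° = -0.558453 rad and θ = 110° = 1.919862 rad:
Destination latitude: φ₂ = arcsin( sin φ₁ cos δ + cos φ₁ sin δ cos θ ) = arcsin(-0.586178) = -35.886°.
Then Δλ = atan2(0.202451, 0.656593) = 0.299086 rad, from sin θ sin δ cos φ₁ over cos δ − sin φ₁ sin φ₂.
λ₂ = 96.118° + 17.136° = 113.254°.

latitude -35.886°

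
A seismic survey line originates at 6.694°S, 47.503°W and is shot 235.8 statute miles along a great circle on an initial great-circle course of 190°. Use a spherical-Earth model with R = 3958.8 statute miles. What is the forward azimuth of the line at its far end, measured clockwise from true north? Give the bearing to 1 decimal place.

final bearing 190.1°

The arc subtends δ = 235.8/3958.8 = 0.059564 rad at the centre.
Start latitude φ₁ = -0.116832 rad; initial bearing θ = 3.316126 rad.
Applying the spherical law of cosines for sides, sin φ₂ = sin φ₁ cos δ + cos φ₁ sin δ cos θ = -0.174584, so φ₂ = -10.054°.
Δλ = atan2( sin θ sin δ cos φ₁ , cos δ − sin φ₁ sin φ₂ ) = atan2(-0.010267, 0.977876) = -0.010498 rad = -0.602°.
λ₂ = -47.503° + -0.602° = -48.105°.
The forward bearing on arrival equals the back-azimuth from the destination plus 180°.
Back-azimuth from P₂ (-10.1°, -48.1°) to P₁ (-6.7°, -47.5°), with Δλ' = λ₁ − λ₂ = 0.6°: atan2( sin Δλ' cos φ₁ , cos φ₂ sin φ₁ − sin φ₂ cos φ₁ cos Δλ' ) = 10.1°.
Final bearing = (10.1° + 180°) mod 360° = 190.1°.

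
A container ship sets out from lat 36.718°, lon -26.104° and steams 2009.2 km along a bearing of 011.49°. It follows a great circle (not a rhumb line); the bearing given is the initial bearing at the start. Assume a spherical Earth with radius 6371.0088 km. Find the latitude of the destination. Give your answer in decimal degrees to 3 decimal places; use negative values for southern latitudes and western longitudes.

latitude 54.295°

Central angle δ = d/R = 0.315366 rad.
With φ₁ = 36.718° = 0.640850 rad and θ = 11.49° = 0.200538 rad:
sin φ₂ = sin φ₁ cos δ + cos φ₁ sin δ cos θ = (0.597877)(0.950683) + (0.801588)(0.310165)(0.979959) = 0.812033
φ₂ = asin(0.812033) = 0.947627 rad = 54.295°.
Then Δλ = atan2(0.049525, 0.465187) = 0.106063 rad, from sin θ sin δ cos φ₁ over cos δ − sin φ₁ sin φ₂.
λ₂ = -26.104° + 6.077° = -20.027°.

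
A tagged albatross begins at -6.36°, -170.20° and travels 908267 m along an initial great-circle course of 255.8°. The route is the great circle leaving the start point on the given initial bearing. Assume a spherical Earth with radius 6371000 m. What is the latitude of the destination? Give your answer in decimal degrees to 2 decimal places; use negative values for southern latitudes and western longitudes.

δ = 908267/6371000 = 0.142563 rad (8.1682°).
Converting: φ₁ = -0.111003 rad, θ = 4.464552 rad.
sin φ₂ = sin φ₁ cos δ + cos φ₁ sin δ cos θ = (-0.110775)(0.989855) + (0.993845)(0.142080)(-0.245307) = -0.144290
φ₂ = asin(-0.144290) = -0.144796 rad = -8.30°.
For the longitude increment, Δλ = atan2( sin θ sin δ cos φ₁, cos δ − sin φ₁ sin φ₂ ) = atan2(-0.136891, 0.973871) = -8.00°.
Hence λ₂ = -170.20° + -8.00° = -178.20°.

latitude -8.30°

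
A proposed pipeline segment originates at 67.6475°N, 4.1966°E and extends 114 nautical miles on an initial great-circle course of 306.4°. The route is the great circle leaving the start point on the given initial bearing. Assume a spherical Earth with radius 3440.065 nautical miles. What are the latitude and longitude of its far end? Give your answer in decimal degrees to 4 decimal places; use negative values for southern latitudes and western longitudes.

latitude 68.7221°, longitude -0.0178°

The arc subtends δ = 114/3440.065 = 0.033139 rad at the centre.
Converting: φ₁ = 1.180672 rad, θ = 5.347689 rad.
Applying the spherical law of cosines for sides, sin φ₂ = sin φ₁ cos δ + cos φ₁ sin δ cos θ = 0.931831, so φ₂ = 68.7221°.
Δλ = atan2( sin θ sin δ cos φ₁ , cos δ − sin φ₁ sin φ₂ ) = atan2(-0.010142, 0.137636) = -0.073555 rad = -4.2144°.
λ₂ = λ₁ + Δλ = -0.0178°.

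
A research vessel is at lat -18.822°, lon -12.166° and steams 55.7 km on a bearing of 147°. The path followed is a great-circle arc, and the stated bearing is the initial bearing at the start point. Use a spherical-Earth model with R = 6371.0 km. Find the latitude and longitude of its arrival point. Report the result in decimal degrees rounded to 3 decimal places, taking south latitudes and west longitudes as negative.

latitude -19.242°, longitude -11.877°

The arc subtends δ = 55.7/6371 = 0.008743 rad at the centre.
With φ₁ = -18.822° = -0.328506 rad and θ = 147° = 2.565634 rad:
sin φ₂ = sin φ₁ cos δ + cos φ₁ sin δ cos θ = (-0.322629)(0.999962) + (0.946525)(0.008743)(-0.838671) = -0.329557
φ₂ = asin(-0.329557) = -0.335834 rad = -19.242°.
For the longitude increment, Δλ = atan2( sin θ sin δ cos φ₁, cos δ − sin φ₁ sin φ₂ ) = atan2(0.004507, 0.893637) = 0.289°.
λ₂ = -12.166° + 0.289° = -11.877°.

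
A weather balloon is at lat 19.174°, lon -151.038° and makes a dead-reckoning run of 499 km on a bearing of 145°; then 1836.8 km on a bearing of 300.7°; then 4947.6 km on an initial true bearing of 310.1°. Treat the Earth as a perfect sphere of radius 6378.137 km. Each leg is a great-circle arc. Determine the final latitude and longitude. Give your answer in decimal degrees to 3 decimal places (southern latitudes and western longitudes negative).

latitude 44.165°, longitude 147.904°

Apply the spherical direct solution leg by leg, carrying full precision between legs.
Leg 1: from (19.174°, -151.038°), δ = 499/6378.137 = 0.078236 rad, θ = 145° → φ = 15.484°, λ = -148.372°.
Leg 2: from (15.484°, -148.372°), δ = 1836.8/6378.137 = 0.287984 rad, θ = 300.7° → φ = 23.310°, λ = -163.793°.
Leg 3: from (23.310°, -163.793°), δ = 4947.6/6378.137 = 0.775712 rad, θ = 310.1° → φ = 44.165°, λ = 147.904°.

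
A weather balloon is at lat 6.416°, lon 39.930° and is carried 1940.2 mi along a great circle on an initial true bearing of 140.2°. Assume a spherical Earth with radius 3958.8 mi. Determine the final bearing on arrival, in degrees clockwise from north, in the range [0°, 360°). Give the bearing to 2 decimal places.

final bearing 138.78°

Central angle δ = d/R = 0.490098 rad.
Converting: φ₁ = 0.111980 rad, θ = 2.446952 rad.
Applying the spherical law of cosines for sides, sin φ₂ = sin φ₁ cos δ + cos φ₁ sin δ cos θ = -0.260783, so φ₂ = -15.117°.
For the longitude increment, Δλ = atan2( sin θ sin δ cos φ₁, cos δ − sin φ₁ sin φ₂ ) = atan2(0.299420, 0.911428) = 18.186°.
Hence λ₂ = 39.930° + 18.186° = 58.116°.
The forward bearing on arrival equals the back-azimuth from the destination plus 180°.
Back-azimuth from P₂ (-15.12°, 58.12°) to P₁ (6.42°, 39.93°), with Δλ' = λ₁ − λ₂ = -18.19°: atan2( sin Δλ' cos φ₁ , cos φ₂ sin φ₁ − sin φ₂ cos φ₁ cos Δλ' ) = 318.78°.
Final bearing = (318.78° + 180°) mod 360° = 138.78°.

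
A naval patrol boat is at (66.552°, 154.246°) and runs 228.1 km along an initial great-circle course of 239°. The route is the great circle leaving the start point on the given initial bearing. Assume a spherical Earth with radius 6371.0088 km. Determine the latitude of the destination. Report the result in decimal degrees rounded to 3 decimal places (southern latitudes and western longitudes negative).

latitude 65.436°

Central angle δ = d/R = 0.035803 rad.
Start latitude φ₁ = 1.161552 rad; initial bearing θ = 4.171337 rad.
Applying the spherical law of cosines for sides, sin φ₂ = sin φ₁ cos δ + cos φ₁ sin δ cos θ = 0.909498, so φ₂ = 65.436°.
Δλ = atan2( sin θ sin δ cos φ₁ , cos δ − sin φ₁ sin φ₂ ) = atan2(-0.012209, 0.164966) = -0.073875 rad = -4.233°.
Hence λ₂ = 154.246° + -4.233° = 150.013°.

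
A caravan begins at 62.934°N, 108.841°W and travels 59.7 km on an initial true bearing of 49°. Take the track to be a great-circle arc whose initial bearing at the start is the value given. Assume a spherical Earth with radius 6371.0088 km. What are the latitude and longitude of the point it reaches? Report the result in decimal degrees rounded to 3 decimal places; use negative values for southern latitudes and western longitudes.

δ = 59.7/6371.0088 = 0.009371 rad (0.5369°).
Start latitude φ₁ = 1.098406 rad; initial bearing θ = 0.855211 rad.
Applying the spherical law of cosines for sides, sin φ₂ = sin φ₁ cos δ + cos φ₁ sin δ cos θ = 0.893241, so φ₂ = 63.283°.
Δλ = atan2( sin θ sin δ cos φ₁ , cos δ − sin φ₁ sin φ₂ ) = atan2(0.003218, 0.204540) = 0.015731 rad = 0.901°.
Hence λ₂ = -108.841° + 0.901° = -107.940°.

latitude 63.283°, longitude -107.940°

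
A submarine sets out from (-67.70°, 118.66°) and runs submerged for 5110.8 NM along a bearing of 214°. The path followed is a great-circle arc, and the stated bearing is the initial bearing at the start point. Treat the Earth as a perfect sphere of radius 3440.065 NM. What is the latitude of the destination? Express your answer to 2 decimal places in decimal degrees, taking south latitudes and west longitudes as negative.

latitude -23.09°

δ = 5110.8/3440.065 = 1.485670 rad (85.1226°).
Converting: φ₁ = -1.181588 rad, θ = 3.735005 rad.
sin φ₂ = sin φ₁ cos δ + cos φ₁ sin δ cos θ = (-0.925210)(0.085024) + (0.379456)(0.996379)(-0.829038) = -0.392109
φ₂ = asin(-0.392109) = -0.402923 rad = -23.09°.
Δλ = atan2( sin θ sin δ cos φ₁ , cos δ − sin φ₁ sin φ₂ ) = atan2(-0.211421, -0.277759) = -2.490984 rad = -142.72°.
λ₂ = λ₁ + Δλ = -24.06°.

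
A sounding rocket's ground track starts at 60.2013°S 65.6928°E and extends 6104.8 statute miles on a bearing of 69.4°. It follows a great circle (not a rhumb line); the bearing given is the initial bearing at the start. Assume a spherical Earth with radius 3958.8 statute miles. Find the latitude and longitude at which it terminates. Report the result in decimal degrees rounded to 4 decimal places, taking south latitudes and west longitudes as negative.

latitude 8.6191°, longitude 136.8417°

The arc subtends δ = 6104.8/3958.8 = 1.542083 rad at the centre.
Start latitude φ₁ = -1.050711 rad; initial bearing θ = 1.211259 rad.
Destination latitude: φ₂ = arcsin( sin φ₁ cos δ + cos φ₁ sin δ cos θ ) = arcsin(0.149864) = 8.6191°.
Δλ = atan2( sin θ sin δ cos φ₁ , cos δ − sin φ₁ sin φ₂ ) = atan2(0.464987, 0.158758) = 1.241782 rad = 71.1489°.
Hence λ₂ = 65.6928° + 71.1489° = 136.8417°.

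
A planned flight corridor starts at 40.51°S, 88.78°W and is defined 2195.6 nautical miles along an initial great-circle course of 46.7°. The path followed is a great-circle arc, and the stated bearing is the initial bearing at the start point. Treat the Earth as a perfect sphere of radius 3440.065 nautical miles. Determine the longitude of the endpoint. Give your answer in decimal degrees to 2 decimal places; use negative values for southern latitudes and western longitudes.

Central angle δ = d/R = 0.638244 rad.
Converting: φ₁ = -0.707033 rad, θ = 0.815069 rad.
Applying the spherical law of cosines for sides, sin φ₂ = sin φ₁ cos δ + cos φ₁ sin δ cos θ = -0.211050, so φ₂ = -12.18°.
For the longitude increment, Δλ = atan2( sin θ sin δ cos φ₁, cos δ − sin φ₁ sin φ₂ ) = atan2(0.329660, 0.666049) = 26.33°.
Hence λ₂ = -88.78° + 26.33° = -62.45°.

longitude -62.45°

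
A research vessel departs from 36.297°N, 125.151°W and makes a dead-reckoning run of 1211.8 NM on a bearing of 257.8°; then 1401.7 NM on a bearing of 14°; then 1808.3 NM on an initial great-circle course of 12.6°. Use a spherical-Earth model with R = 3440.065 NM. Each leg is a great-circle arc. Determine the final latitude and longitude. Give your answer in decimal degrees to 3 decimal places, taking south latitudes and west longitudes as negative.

Apply the spherical direct solution leg by leg, carrying full precision between legs.
Leg 1: from (36.297°, -125.151°), δ = 1211.8/3440.065 = 0.352261 rad, θ = 257.8° → φ = 29.792°, λ = -148.018°.
Leg 2: from (29.792°, -148.018°), δ = 1401.7/3440.065 = 0.407463 rad, θ = 14° → φ = 52.173°, λ = -139.024°.
Leg 3: from (52.173°, -139.024°), δ = 1808.3/3440.065 = 0.525659 rad, θ = 12.6° → φ = 79.594°, λ = -101.723°.

latitude 79.594°, longitude -101.723°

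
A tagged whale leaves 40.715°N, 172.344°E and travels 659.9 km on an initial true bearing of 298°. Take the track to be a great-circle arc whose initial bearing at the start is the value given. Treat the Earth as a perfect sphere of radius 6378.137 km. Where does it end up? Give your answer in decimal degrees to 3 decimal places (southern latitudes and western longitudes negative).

latitude 43.280°, longitude 165.148°

Angular distance δ = d/R = 659.9 / 6378.137 = 0.103463 rad.
Start latitude φ₁ = 0.710611 rad; initial bearing θ = 5.201081 rad.
Destination latitude: φ₂ = arcsin( sin φ₁ cos δ + cos φ₁ sin δ cos θ ) = arcsin(0.685560) = 43.280°.
For the longitude increment, Δλ = atan2( sin θ sin δ cos φ₁, cos δ − sin φ₁ sin φ₂ ) = atan2(-0.069118, 0.547464) = -7.196°.
λ₂ = λ₁ + Δλ = 165.148°.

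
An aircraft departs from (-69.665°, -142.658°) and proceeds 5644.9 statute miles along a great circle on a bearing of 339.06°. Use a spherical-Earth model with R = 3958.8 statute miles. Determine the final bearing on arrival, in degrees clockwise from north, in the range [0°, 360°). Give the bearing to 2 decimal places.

Central angle δ = d/R = 1.425912 rad.
With φ₁ = -69.665° = -1.215884 rad and θ = 339.06° = 5.917713 rad:
Applying the spherical law of cosines for sides, sin φ₂ = sin φ₁ cos δ + cos φ₁ sin δ cos θ = 0.185777, so φ₂ = 10.706°.
Then Δλ = atan2(-0.122895, 0.318577) = -0.368172 rad, from sin θ sin δ cos φ₁ over cos δ − sin φ₁ sin φ₂.
λ₂ = λ₁ + Δλ = -163.753°.
The forward bearing on arrival equals the back-azimuth from the destination plus 180°.
Back-azimuth from P₂ (10.71°, -163.75°) to P₁ (-69.67°, -142.66°), with Δλ' = λ₁ − λ₂ = 21.09°: atan2( sin Δλ' cos φ₁ , cos φ₂ sin φ₁ − sin φ₂ cos φ₁ cos Δλ' ) = 172.74°.
Final bearing = (172.74° + 180°) mod 360° = 352.74°.

final bearing 352.74°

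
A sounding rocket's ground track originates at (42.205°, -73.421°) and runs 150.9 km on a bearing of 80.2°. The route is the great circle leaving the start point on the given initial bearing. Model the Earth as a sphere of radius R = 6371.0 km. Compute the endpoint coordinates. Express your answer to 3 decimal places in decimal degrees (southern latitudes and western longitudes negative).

δ = 150.9/6371 = 0.023685 rad (1.3571°).
With φ₁ = 42.205° = 0.736616 rad and θ = 80.2° = 1.399754 rad:
Destination latitude: φ₂ = arcsin( sin φ₁ cos δ + cos φ₁ sin δ cos θ ) = arcsin(0.674583) = 42.422°.
For the longitude increment, Δλ = atan2( sin θ sin δ cos φ₁, cos δ − sin φ₁ sin φ₂ ) = atan2(0.017287, 0.546545) = 1.812°.
λ₂ = λ₁ + Δλ = -71.609°.

latitude 42.422°, longitude -71.609°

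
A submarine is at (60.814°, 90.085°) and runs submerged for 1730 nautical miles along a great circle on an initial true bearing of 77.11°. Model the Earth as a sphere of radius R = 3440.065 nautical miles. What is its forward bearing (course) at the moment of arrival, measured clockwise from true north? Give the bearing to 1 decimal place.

final bearing 124.4°

δ = 1730/3440.065 = 0.502897 rad (28.8139°).
With φ₁ = 60.814° = 1.061405 rad and θ = 77.11° = 1.345823 rad:
Destination latitude: φ₂ = arcsin( sin φ₁ cos δ + cos φ₁ sin δ cos θ ) = arcsin(0.817380) = 54.823°.
For the longitude increment, Δλ = atan2( sin θ sin δ cos φ₁, cos δ − sin φ₁ sin φ₂ ) = atan2(0.229106, 0.162583) = 54.639°.
Hence λ₂ = 90.085° + 54.639° = 144.724°.
The forward bearing on arrival equals the back-azimuth from the destination plus 180°.
Back-azimuth from P₂ (54.8°, 144.7°) to P₁ (60.8°, 90.1°), with Δλ' = λ₁ − λ₂ = -54.6°: atan2( sin Δλ' cos φ₁ , cos φ₂ sin φ₁ − sin φ₂ cos φ₁ cos Δλ' ) = 304.4°.
Final bearing = (304.4° + 180°) mod 360° = 124.4°.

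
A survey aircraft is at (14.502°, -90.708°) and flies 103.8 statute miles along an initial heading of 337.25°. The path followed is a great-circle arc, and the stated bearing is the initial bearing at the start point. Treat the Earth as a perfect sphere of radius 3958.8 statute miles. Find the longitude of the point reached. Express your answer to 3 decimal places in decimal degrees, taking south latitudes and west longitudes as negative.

longitude -91.312°

Central angle δ = d/R = 0.026220 rad.
With φ₁ = 14.502° = 0.253108 rad and θ = 337.25° = 5.886123 rad:
sin φ₂ = sin φ₁ cos δ + cos φ₁ sin δ cos θ = (0.250414)(0.999656) + (0.968139)(0.026217)(0.922201) = 0.273735
φ₂ = asin(0.273735) = 0.277274 rad = 15.887°.
For the longitude increment, Δλ = atan2( sin θ sin δ cos φ₁, cos δ − sin φ₁ sin φ₂ ) = atan2(-0.009815, 0.931109) = -0.604°.
Hence λ₂ = -90.708° + -0.604° = -91.312°.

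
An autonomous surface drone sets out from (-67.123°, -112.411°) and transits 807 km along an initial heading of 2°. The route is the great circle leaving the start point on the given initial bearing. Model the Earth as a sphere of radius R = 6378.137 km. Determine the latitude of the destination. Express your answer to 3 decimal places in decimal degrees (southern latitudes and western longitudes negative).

latitude -59.877°

The arc subtends δ = 807/6378.137 = 0.126526 rad at the centre.
Converting: φ₁ = -1.171517 rad, θ = 0.034907 rad.
Applying the spherical law of cosines for sides, sin φ₂ = sin φ₁ cos δ + cos φ₁ sin δ cos θ = -0.864950, so φ₂ = -59.877°.
Δλ = atan2( sin θ sin δ cos φ₁ , cos δ − sin φ₁ sin φ₂ ) = atan2(0.001712, 0.195092) = 0.008775 rad = 0.503°.
Hence λ₂ = -112.411° + 0.503° = -111.908°.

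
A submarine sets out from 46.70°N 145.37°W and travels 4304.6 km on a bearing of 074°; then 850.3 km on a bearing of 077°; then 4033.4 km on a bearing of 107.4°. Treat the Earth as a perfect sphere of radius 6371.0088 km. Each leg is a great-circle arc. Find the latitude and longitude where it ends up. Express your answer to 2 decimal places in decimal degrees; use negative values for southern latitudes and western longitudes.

latitude 26.09°, longitude -40.21°

Apply the spherical direct solution leg by leg, carrying full precision between legs.
Leg 1: from (46.70°, -145.37°), δ = 4304.6/6371.0088 = 0.675654 rad, θ = 74° → φ = 43.32°, λ = -89.64°.
Leg 2: from (43.32°, -89.64°), δ = 850.3/6371.0088 = 0.133464 rad, θ = 77° → φ = 44.57°, λ = -79.16°.
Leg 3: from (44.57°, -79.16°), δ = 4033.4/6371.0088 = 0.633087 rad, θ = 107.4° → φ = 26.09°, λ = -40.21°.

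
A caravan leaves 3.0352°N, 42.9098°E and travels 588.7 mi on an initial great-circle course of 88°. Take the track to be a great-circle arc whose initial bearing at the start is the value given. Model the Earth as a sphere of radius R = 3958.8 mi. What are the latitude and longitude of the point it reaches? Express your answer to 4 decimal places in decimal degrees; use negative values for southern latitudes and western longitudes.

δ = 588.7/3958.8 = 0.148707 rad (8.5203°).
With φ₁ = 3.0352° = 0.052974 rad and θ = 88° = 1.535890 rad:
Destination latitude: φ₂ = arcsin( sin φ₁ cos δ + cos φ₁ sin δ cos θ ) = arcsin(0.057529) = 3.2980°.
Δλ = atan2( sin θ sin δ cos φ₁ , cos δ − sin φ₁ sin φ₂ ) = atan2(0.147861, 0.985917) = 0.148864 rad = 8.5293°.
λ₂ = 42.9098° + 8.5293° = 51.4391°.

latitude 3.2980°, longitude 51.4391°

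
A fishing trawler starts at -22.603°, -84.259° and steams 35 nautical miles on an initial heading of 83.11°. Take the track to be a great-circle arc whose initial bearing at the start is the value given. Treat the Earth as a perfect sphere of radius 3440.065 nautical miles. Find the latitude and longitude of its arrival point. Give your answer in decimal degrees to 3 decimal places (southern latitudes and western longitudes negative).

Central angle δ = d/R = 0.010174 rad.
Converting: φ₁ = -0.394497 rad, θ = 1.450543 rad.
Applying the spherical law of cosines for sides, sin φ₂ = sin φ₁ cos δ + cos φ₁ sin δ cos θ = -0.383197, so φ₂ = -22.532°.
Then Δλ = atan2(0.009325, 0.852669) = 0.010936 rad, from sin θ sin δ cos φ₁ over cos δ − sin φ₁ sin φ₂.
Hence λ₂ = -84.259° + 0.627° = -83.632°.

latitude -22.532°, longitude -83.632°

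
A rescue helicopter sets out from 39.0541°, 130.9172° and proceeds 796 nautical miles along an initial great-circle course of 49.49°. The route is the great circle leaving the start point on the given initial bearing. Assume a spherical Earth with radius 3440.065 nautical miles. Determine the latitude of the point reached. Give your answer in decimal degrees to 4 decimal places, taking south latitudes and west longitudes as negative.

Angular distance δ = d/R = 796 / 3440.065 = 0.231391 rad.
Start latitude φ₁ = 0.681623 rad; initial bearing θ = 0.863763 rad.
Applying the spherical law of cosines for sides, sin φ₂ = sin φ₁ cos δ + cos φ₁ sin δ cos θ = 0.728944, so φ₂ = 46.7980°.
For the longitude increment, Δλ = atan2( sin θ sin δ cos φ₁, cos δ − sin φ₁ sin φ₂ ) = atan2(0.135399, 0.514074) = 14.7557°.
λ₂ = 130.9172° + 14.7557° = 145.6729°.

latitude 46.7980°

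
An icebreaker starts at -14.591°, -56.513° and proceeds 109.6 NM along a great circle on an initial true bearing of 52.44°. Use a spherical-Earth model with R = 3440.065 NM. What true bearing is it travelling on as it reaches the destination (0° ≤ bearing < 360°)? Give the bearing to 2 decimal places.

final bearing 52.08°

Central angle δ = d/R = 0.031860 rad.
Converting: φ₁ = -0.254661 rad, θ = 0.915251 rad.
sin φ₂ = sin φ₁ cos δ + cos φ₁ sin δ cos θ = (-0.251917)(0.999493) + (0.967749)(0.031854)(0.609592) = -0.232998
φ₂ = asin(-0.232998) = -0.235159 rad = -13.474°.
Δλ = atan2( sin θ sin δ cos φ₁ , cos δ − sin φ₁ sin φ₂ ) = atan2(0.024437, 0.940796) = 0.025969 rad = 1.488°.
Hence λ₂ = -56.513° + 1.488° = -55.025°.
The forward bearing on arrival equals the back-azimuth from the destination plus 180°.
Back-azimuth from P₂ (-13.47°, -55.03°) to P₁ (-14.59°, -56.51°), with Δλ' = λ₁ − λ₂ = -1.49°: atan2( sin Δλ' cos φ₁ , cos φ₂ sin φ₁ − sin φ₂ cos φ₁ cos Δλ' ) = 232.08°.
Final bearing = (232.08° + 180°) mod 360° = 52.08°.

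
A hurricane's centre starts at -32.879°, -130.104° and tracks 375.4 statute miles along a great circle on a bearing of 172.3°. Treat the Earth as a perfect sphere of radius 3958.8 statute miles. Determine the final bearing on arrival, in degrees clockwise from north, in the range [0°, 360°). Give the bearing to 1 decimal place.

final bearing 171.8°

Central angle δ = d/R = 0.094827 rad.
Start latitude φ₁ = -0.573847 rad; initial bearing θ = 3.007202 rad.
sin φ₂ = sin φ₁ cos δ + cos φ₁ sin δ cos θ = (-0.542867)(0.995507) + (0.839819)(0.094685)(-0.990983) = -0.619229
φ₂ = asin(-0.619229) = -0.667760 rad = -38.260°.
Then Δλ = atan2(0.010654, 0.659349) = 0.016157 rad, from sin θ sin δ cos φ₁ over cos δ − sin φ₁ sin φ₂.
λ₂ = λ₁ + Δλ = -129.178°.
The forward bearing on arrival equals the back-azimuth from the destination plus 180°.
Back-azimuth from P₂ (-38.3°, -129.2°) to P₁ (-32.9°, -130.1°), with Δλ' = λ₁ − λ₂ = -0.9°: atan2( sin Δλ' cos φ₁ , cos φ₂ sin φ₁ − sin φ₂ cos φ₁ cos Δλ' ) = 351.8°.
Final bearing = (351.8° + 180°) mod 360° = 171.8°.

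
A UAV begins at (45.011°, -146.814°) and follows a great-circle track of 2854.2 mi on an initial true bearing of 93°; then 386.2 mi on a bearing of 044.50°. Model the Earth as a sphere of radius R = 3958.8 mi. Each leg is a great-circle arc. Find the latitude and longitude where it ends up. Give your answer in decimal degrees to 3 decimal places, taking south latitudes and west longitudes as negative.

Apply the spherical direct solution leg by leg, carrying full precision between legs.
Leg 1: from (45.011°, -146.814°), δ = 2854.2/3958.8 = 0.720976 rad, θ = 93° → φ = 30.453°, λ = -96.933°.
Leg 2: from (30.453°, -96.933°), δ = 386.2/3958.8 = 0.097555 rad, θ = 44.5° → φ = 34.354°, λ = -92.190°.

latitude 34.354°, longitude -92.190°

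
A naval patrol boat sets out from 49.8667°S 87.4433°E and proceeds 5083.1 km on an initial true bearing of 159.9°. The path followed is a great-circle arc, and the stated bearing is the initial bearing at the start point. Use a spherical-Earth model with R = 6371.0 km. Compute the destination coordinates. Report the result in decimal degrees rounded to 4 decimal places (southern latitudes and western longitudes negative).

latitude -75.2753°, longitude -167.9954°

δ = 5083.1/6371 = 0.797850 rad (45.7134°).
With φ₁ = -49.8667° = -0.870338 rad and θ = 159.9° = 2.790781 rad:
Destination latitude: φ₂ = arcsin( sin φ₁ cos δ + cos φ₁ sin δ cos θ ) = arcsin(-0.967158) = -75.2753°.
For the longitude increment, Δλ = atan2( sin θ sin δ cos φ₁, cos δ − sin φ₁ sin φ₂ ) = atan2(0.158571, -0.041190) = 104.5613°.
λ₂ = 87.4433° + 104.5613° = 192.0046°, normalized to (−180°, 180°] → -167.9954°.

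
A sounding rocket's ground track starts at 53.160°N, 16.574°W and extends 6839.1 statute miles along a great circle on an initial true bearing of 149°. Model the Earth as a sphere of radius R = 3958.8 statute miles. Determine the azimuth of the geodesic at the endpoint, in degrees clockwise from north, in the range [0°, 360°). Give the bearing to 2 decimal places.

final bearing 156.50°

The arc subtends δ = 6839.1/3958.8 = 1.727569 rad at the centre.
Start latitude φ₁ = 0.927817 rad; initial bearing θ = 2.600541 rad.
sin φ₂ = sin φ₁ cos δ + cos φ₁ sin δ cos θ = (0.800313)(-0.156131) + (0.599582)(0.987736)(-0.857167) = -0.632594
φ₂ = asin(-0.632594) = -0.684897 rad = -39.242°.
Then Δλ = atan2(0.305021, 0.350142) = 0.716637 rad, from sin θ sin δ cos φ₁ over cos δ − sin φ₁ sin φ₂.
Hence λ₂ = -16.574° + 41.060° = 24.486°.
The forward bearing on arrival equals the back-azimuth from the destination plus 180°.
Back-azimuth from P₂ (-39.24°, 24.49°) to P₁ (53.16°, -16.57°), with Δλ' = λ₁ − λ₂ = -41.06°: atan2( sin Δλ' cos φ₁ , cos φ₂ sin φ₁ − sin φ₂ cos φ₁ cos Δλ' ) = 336.50°.
Final bearing = (336.50° + 180°) mod 360° = 156.50°.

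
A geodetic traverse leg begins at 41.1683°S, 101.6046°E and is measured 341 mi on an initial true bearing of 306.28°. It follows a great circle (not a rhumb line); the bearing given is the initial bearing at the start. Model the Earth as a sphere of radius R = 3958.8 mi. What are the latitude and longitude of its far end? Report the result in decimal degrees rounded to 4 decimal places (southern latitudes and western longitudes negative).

latitude -38.1346°, longitude 96.5462°

δ = 341/3958.8 = 0.086137 rad (4.9353°).
Converting: φ₁ = -0.718522 rad, θ = 5.345594 rad.
Destination latitude: φ₂ = arcsin( sin φ₁ cos δ + cos φ₁ sin δ cos θ ) = arcsin(-0.617511) = -38.1346°.
Then Δλ = atan2(-0.052207, 0.589802) = -0.088286 rad, from sin θ sin δ cos φ₁ over cos δ − sin φ₁ sin φ₂.
λ₂ = λ₁ + Δλ = 96.5462°.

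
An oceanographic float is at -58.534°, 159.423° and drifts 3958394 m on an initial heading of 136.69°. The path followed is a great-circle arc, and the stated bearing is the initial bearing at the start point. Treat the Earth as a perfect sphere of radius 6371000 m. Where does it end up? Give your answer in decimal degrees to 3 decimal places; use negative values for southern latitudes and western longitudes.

The arc subtends δ = 3958394/6371000 = 0.621314 rad at the centre.
Start latitude φ₁ = -1.021611 rad; initial bearing θ = 2.385691 rad.
sin φ₂ = sin φ₁ cos δ + cos φ₁ sin δ cos θ = (-0.852950)(0.813114) + (0.521993)(0.582104)(-0.727653) = -0.914646
φ₂ = asin(-0.914646) = -1.154632 rad = -66.156°.
For the longitude increment, Δλ = atan2( sin θ sin δ cos φ₁, cos δ − sin φ₁ sin φ₂ ) = atan2(0.208427, 0.032967) = 81.012°.
λ₂ = 159.423° + 81.012° = 240.435°, normalized to (−180°, 180°] → -119.565°.

latitude -66.156°, longitude -119.565°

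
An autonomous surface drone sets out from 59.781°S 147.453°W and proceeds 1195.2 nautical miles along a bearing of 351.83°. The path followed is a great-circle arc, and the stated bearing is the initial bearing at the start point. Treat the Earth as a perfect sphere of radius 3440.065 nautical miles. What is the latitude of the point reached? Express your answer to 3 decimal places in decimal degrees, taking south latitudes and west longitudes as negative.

The arc subtends δ = 1195.2/3440.065 = 0.347435 rad at the centre.
Converting: φ₁ = -1.043375 rad, θ = 6.140592 rad.
Applying the spherical law of cosines for sides, sin φ₂ = sin φ₁ cos δ + cos φ₁ sin δ cos θ = -0.642846, so φ₂ = -40.004°.
For the longitude increment, Δλ = atan2( sin θ sin δ cos φ₁, cos δ − sin φ₁ sin φ₂ ) = atan2(-0.024353, 0.384760) = -3.622°.
Hence λ₂ = -147.453° + -3.622° = -151.075°.

latitude -40.004°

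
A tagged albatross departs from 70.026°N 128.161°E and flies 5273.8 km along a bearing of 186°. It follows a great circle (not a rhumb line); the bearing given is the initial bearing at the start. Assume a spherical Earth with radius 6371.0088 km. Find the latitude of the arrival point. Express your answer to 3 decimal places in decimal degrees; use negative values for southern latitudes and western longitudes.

Angular distance δ = d/R = 5273.8 / 6371.0088 = 0.827781 rad.
Start latitude φ₁ = 1.222184 rad; initial bearing θ = 3.246312 rad.
Destination latitude: φ₂ = arcsin( sin φ₁ cos δ + cos φ₁ sin δ cos θ ) = arcsin(0.385635) = 22.683°.
Δλ = atan2( sin θ sin δ cos φ₁ , cos δ − sin φ₁ sin φ₂ ) = atan2(-0.026295, 0.314073) = -0.083529 rad = -4.786°.
Hence λ₂ = 128.161° + -4.786° = 123.375°.

latitude 22.683°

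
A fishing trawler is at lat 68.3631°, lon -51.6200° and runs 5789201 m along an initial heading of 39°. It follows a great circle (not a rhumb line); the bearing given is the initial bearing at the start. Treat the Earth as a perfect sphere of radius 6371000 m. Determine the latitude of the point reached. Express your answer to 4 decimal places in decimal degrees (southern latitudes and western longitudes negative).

latitude 52.8892°

Angular distance δ = d/R = 5789201 / 6371000 = 0.908680 rad.
Start latitude φ₁ = 1.193161 rad; initial bearing θ = 0.680678 rad.
Destination latitude: φ₂ = arcsin( sin φ₁ cos δ + cos φ₁ sin δ cos θ ) = arcsin(0.797470) = 52.8892°.
Δλ = atan2( sin θ sin δ cos φ₁ , cos δ − sin φ₁ sin φ₂ ) = atan2(0.183012, -0.126493) = 2.175571 rad = 124.6511°.
λ₂ = λ₁ + Δλ = 73.0311°.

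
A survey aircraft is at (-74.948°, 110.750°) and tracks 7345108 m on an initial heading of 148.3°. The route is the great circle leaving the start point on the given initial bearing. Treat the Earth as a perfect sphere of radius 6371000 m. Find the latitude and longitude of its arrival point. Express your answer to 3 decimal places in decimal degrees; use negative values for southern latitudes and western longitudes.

latitude -36.431°, longitude -105.898°

Angular distance δ = d/R = 7345108 / 6371000 = 1.152897 rad.
Start latitude φ₁ = -1.308089 rad; initial bearing θ = 2.588323 rad.
Destination latitude: φ₂ = arcsin( sin φ₁ cos δ + cos φ₁ sin δ cos θ ) = arcsin(-0.593855) = -36.431°.
For the longitude increment, Δλ = atan2( sin θ sin δ cos φ₁, cos δ − sin φ₁ sin φ₂ ) = atan2(0.124719, -0.167639) = 143.352°.
λ₂ = 110.750° + 143.352° = 254.102°, normalized to (−180°, 180°] → -105.898°.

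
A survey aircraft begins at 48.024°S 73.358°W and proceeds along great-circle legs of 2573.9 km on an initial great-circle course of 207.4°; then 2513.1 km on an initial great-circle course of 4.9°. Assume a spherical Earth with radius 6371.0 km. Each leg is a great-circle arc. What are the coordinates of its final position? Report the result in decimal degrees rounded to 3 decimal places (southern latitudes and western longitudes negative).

Apply the spherical direct solution leg by leg, carrying full precision between legs.
Leg 1: from (-48.024°, -73.358°), δ = 2573.9/6371 = 0.404003 rad, θ = 207.4° → φ = -66.491°, λ = -100.327°.
Leg 2: from (-66.491°, -100.327°), δ = 2513.1/6371 = 0.394459 rad, θ = 4.9° → φ = -43.934°, λ = -97.715°.

latitude -43.934°, longitude -97.715°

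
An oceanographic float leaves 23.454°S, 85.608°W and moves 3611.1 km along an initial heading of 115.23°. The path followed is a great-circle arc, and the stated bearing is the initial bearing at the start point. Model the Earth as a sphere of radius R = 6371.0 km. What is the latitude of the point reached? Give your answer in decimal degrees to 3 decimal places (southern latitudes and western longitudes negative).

The arc subtends δ = 3611.1/6371 = 0.566803 rad at the centre.
Converting: φ₁ = -0.409350 rad, θ = 2.011143 rad.
Applying the spherical law of cosines for sides, sin φ₂ = sin φ₁ cos δ + cos φ₁ sin δ cos θ = -0.545734, so φ₂ = -33.075°.
Then Δλ = atan2(0.445586, 0.626413) = 0.618289 rad, from sin θ sin δ cos φ₁ over cos δ − sin φ₁ sin φ₂.
Hence λ₂ = -85.608° + 35.425° = -50.183°.

latitude -33.075°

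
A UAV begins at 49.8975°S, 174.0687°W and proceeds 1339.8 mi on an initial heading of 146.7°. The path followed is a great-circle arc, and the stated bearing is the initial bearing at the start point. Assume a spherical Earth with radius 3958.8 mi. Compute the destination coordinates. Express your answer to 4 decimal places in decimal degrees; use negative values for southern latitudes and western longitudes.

The arc subtends δ = 1339.8/3958.8 = 0.338436 rad at the centre.
With φ₁ = -49.8975° = -0.870876 rad and θ = 146.7° = 2.560398 rad:
Applying the spherical law of cosines for sides, sin φ₂ = sin φ₁ cos δ + cos φ₁ sin δ cos θ = -0.900257, so φ₂ = -64.1919°.
For the longitude increment, Δλ = atan2( sin θ sin δ cos φ₁, cos δ − sin φ₁ sin φ₂ ) = atan2(0.117418, 0.254674) = 24.7522°.
λ₂ = λ₁ + Δλ = -149.3165°.

latitude -64.1919°, longitude -149.3165°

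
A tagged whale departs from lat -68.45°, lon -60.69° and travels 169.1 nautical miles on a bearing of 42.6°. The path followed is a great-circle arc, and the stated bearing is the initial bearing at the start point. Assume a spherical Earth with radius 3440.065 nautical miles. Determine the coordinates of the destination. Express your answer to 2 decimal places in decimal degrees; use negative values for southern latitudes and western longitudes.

latitude -66.30°, longitude -55.94°

Central angle δ = d/R = 0.049156 rad.
With φ₁ = -68.45° = -1.194678 rad and θ = 42.6° = 0.743510 rad:
Destination latitude: φ₂ = arcsin( sin φ₁ cos δ + cos φ₁ sin δ cos θ ) = arcsin(-0.915689) = -66.30°.
Δλ = atan2( sin θ sin δ cos φ₁ , cos δ − sin φ₁ sin φ₂ ) = atan2(0.012217, 0.147113) = 0.082852 rad = 4.75°.
Hence λ₂ = -60.69° + 4.75° = -55.94°.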